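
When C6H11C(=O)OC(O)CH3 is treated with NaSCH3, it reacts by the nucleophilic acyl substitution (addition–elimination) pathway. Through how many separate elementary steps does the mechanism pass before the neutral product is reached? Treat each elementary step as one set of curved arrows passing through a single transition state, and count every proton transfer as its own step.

Step 1: Nucleophilic addition of CH3S⁻ to the acyl carbon breaks the π(C=O) bond and yields a tetrahedral, anionic intermediate.
Step 2: Elimination step: re-formation of the carbonyl π bond drives out CH3CO2⁻, giving the new acyl compound.
Total: 2 elementary steps.

2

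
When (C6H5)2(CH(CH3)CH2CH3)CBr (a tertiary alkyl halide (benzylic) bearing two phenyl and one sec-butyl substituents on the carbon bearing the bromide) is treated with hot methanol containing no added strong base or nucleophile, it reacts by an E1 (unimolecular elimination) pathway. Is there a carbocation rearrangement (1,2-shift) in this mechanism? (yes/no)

The first-formed carbocation is tertiary.
No single 1,2-shift to an adjacent carbon would produce a more-substituted cation than the one already present, so no rearrangement occurs.

no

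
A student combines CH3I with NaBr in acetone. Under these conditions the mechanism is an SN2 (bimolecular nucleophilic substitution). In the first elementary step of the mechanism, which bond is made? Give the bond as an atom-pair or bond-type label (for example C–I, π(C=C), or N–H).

C–Br

Step 1: The bromide nucleophile donates a lone pair from Br to the α-carbon in a backside attack; simultaneously the C–I σ-bond breaks and both of its electrons leave with I⁻. One concerted step with inversion of configuration.
The bond formed in this step is the C–Br bond.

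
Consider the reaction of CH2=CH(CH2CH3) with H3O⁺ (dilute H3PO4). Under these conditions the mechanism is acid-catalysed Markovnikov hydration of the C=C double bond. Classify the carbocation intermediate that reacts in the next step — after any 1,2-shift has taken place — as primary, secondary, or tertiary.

Step 1: Electrophilic addition begins with the π(C=C) electrons forming a bond to the proton of H3O⁺. Following Markovnikov's rule, the resulting cation is secondary. H2O is released.
No single 1,2-shift to an adjacent carbon would give a more-substituted cation, so no rearrangement occurs.

secondary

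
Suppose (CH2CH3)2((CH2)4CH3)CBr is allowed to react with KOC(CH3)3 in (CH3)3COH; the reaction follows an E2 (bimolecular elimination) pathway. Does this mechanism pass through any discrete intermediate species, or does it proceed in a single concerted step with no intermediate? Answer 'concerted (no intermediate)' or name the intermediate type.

concerted (no intermediate)

The strong base (CH3)3CO⁻ removes a β-hydrogen; in the same concerted event the electrons of the breaking C–H bond form the new π(C=C) bond and the C–Br σ-bond breaks, expelling Br⁻. Anti-periplanar geometry; one transition state.
All bond changes occur in one transition state; no discrete intermediate is formed.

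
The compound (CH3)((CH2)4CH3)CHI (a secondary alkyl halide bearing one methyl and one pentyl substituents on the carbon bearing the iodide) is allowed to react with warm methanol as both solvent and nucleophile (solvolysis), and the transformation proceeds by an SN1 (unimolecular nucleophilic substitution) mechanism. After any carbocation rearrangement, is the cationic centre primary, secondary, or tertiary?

Step 1: Unassisted departure of I⁻ (taking the C–I bonding pair) generates a secondary carbocation.
No single 1,2-shift to an adjacent carbon would give a more-substituted cation, so no rearrangement occurs.

secondary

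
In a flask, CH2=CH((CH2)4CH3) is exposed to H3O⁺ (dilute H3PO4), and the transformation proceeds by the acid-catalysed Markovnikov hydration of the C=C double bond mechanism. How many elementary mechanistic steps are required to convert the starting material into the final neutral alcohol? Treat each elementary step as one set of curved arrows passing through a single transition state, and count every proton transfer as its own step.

Step 1: Electrophilic addition begins with the π(C=C) electrons forming a bond to the proton of H3O⁺. Following Markovnikov's rule, the resulting cation is secondary. H2O is released.
(No 1,2-shift: no single shift to an adjacent carbon would give a more stable cation.)
Step 2: Water acts as the nucleophile: an oxygen lone pair bonds to the cationic carbon, giving an oxonium-ion intermediate.
Step 3: Proton transfer from the O–H of the oxonium ion to H2O completes the catalytic cycle and yields the alcohol.
Total: 3 elementary steps.

3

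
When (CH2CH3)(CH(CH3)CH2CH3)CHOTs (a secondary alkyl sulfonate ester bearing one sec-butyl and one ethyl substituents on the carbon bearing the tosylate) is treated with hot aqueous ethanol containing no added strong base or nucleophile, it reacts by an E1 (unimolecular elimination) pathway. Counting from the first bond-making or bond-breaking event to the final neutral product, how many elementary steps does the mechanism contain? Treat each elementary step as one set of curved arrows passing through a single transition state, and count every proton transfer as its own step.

Step 1: Ionisation: the C–O σ-bond cleaves heterolytically; both bonding electrons depart with TsO⁻, leaving a secondary carbocation at the α-carbon.
Step 2: A hydride (H with its bonding pair) migrates from the adjacent sec-butyl carbon to the cationic centre — a 1,2-hydride shift — upgrading the secondary cation to a tertiary one.
Step 3: A weak base (a water (or ethanol) molecule from the solvent) removes a proton from a carbon adjacent to the cationic centre; the electrons of that C–H bond become the new π(C=C) bond, giving the alkene.
Total: 3 elementary steps.

3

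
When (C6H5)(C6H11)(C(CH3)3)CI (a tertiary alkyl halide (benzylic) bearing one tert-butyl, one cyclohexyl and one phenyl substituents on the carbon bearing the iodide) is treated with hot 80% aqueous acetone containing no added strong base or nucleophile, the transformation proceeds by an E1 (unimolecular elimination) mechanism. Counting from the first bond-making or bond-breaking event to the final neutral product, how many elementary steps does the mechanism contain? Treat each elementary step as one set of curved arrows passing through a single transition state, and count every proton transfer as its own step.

Step 1: The C–I bond breaks with both electrons going to the iodide; I⁻ leaves and a tertiary carbocation remains.
(No 1,2-shift: no single shift to an adjacent carbon would give a more stable cation.)
Step 2: A weak base (a water molecule from the solvent) removes a proton from a carbon adjacent to the cationic centre; the electrons of that C–H bond become the new π(C=C) bond, giving the alkene.
Total: 2 elementary steps.

2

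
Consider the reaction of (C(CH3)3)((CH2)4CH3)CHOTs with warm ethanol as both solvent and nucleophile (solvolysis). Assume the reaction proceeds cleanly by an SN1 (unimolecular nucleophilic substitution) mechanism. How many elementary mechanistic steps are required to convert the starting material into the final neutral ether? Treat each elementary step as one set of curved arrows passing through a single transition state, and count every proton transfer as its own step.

Step 1: Ionisation: the C–O σ-bond cleaves heterolytically; both bonding electrons depart with TsO⁻, leaving a secondary carbocation at the α-carbon.
Step 2: A 1,2-methyl shift from the adjacent tert-butyl carbon moves the positive charge from the secondary centre to an adjacent carbon, generating a more stable tertiary carbocation.
Step 3: Nucleophilic capture: the oxygen of CH3CH2OH bonds to the cationic carbon, producing an oxonium-ion intermediate.
Step 4: Proton transfer from the O–H of the oxonium ion to a solvent molecule delivers the neutral ether.
Total: 4 elementary steps.

4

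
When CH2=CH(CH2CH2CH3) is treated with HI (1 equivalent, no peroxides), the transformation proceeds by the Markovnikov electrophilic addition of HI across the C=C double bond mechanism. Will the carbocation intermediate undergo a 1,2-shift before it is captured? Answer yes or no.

The first-formed carbocation is secondary.
No single 1,2-shift to an adjacent carbon would produce a more-substituted cation than the one already present, so no rearrangement occurs.

no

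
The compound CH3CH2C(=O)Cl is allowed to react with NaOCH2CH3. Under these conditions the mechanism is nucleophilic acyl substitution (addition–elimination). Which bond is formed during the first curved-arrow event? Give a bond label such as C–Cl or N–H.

C–O

Step 1: CH3CH2O⁻ adds to the carbonyl carbon; the C=O π electrons shift onto oxygen and a tetrahedral alkoxide intermediate forms.
The bond formed in this step is the C–O bond.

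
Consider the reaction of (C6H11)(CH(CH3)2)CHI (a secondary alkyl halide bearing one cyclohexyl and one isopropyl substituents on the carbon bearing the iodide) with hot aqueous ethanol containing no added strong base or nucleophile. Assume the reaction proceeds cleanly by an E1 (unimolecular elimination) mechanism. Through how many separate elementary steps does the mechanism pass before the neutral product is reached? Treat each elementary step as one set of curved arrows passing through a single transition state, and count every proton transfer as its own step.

Step 1: The C–I bond breaks with both electrons going to the iodide; I⁻ leaves and a secondary carbocation remains.
Step 2: Carbocation rearrangement: a 1,2-hydride shift from the adjacent cyclohexyl carbon converts the initially-formed secondary cation into the more stable tertiary cation.
Step 3: Loss of a β-proton to a water (or ethanol) molecule of the solvent: the C–H bonding pair collapses toward the cationic carbon to form the C=C π bond, yielding the alkene.
Total: 3 elementary steps.

3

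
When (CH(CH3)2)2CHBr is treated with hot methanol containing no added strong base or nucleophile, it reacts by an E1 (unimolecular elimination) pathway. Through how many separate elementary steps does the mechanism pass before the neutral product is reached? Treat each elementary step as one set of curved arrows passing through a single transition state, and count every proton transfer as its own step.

3

Step 1: Ionisation: the C–Br σ-bond cleaves heterolytically; both bonding electrons depart with Br⁻, leaving a secondary carbocation at the α-carbon.
Step 2: A hydride (H with its bonding pair) migrates from the adjacent isopropyl carbon to the cationic centre — a 1,2-hydride shift — upgrading the secondary cation to a tertiary one.
Step 3: Loss of a β-proton to a methanol molecule of the solvent: the C–H bonding pair collapses toward the cationic carbon to form the C=C π bond, yielding the alkene.
Total: 3 elementary steps.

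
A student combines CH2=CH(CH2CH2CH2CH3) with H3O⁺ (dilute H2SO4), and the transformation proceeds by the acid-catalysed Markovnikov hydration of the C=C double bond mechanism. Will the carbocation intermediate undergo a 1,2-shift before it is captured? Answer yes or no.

no

The first-formed carbocation is secondary.
No single 1,2-shift to an adjacent carbon would produce a more-substituted cation than the one already present, so no rearrangement occurs.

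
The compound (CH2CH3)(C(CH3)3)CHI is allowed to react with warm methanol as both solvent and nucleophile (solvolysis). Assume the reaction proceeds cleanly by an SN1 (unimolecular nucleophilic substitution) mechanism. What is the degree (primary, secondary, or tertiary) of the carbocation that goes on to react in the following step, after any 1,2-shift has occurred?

Step 1: Ionisation: the C–I σ-bond cleaves heterolytically; both bonding electrons depart with I⁻, leaving a secondary carbocation at the α-carbon.
Step 2: A 1,2-methyl shift from the adjacent tert-butyl carbon moves the positive charge from the secondary centre to an adjacent carbon, generating a more stable tertiary carbocation.
The cation rearranges from secondary to tertiary via a 1,2-methyl shift from the adjacent tert-butyl carbon; the tertiary cation is what reacts next.

tertiary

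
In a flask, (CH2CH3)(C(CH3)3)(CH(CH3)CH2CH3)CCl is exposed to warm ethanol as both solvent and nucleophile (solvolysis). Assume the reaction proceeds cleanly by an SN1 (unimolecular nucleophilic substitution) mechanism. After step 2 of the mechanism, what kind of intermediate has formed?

oxonium ion

Step 1: Unassisted departure of Cl⁻ (taking the C–Cl bonding pair) generates a tertiary carbocation.
Step 2: A lone pair on the oxygen of CH3CH2OH attacks the carbocation, forming a new C–O σ-bond and an oxonium ion.
After step 2 the species present is an oxonium ion.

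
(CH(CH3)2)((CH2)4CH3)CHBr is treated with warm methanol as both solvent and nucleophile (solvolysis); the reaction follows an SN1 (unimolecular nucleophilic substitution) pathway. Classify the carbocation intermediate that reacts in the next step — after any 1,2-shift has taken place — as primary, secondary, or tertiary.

Step 1: The C–Br bond breaks with both electrons going to the bromide; Br⁻ leaves and a secondary carbocation remains.
Step 2: Carbocation rearrangement: a 1,2-hydride shift from the adjacent isopropyl carbon converts the initially-formed secondary cation into the more stable tertiary cation.
The cation rearranges from secondary to tertiary via a 1,2-hydride shift from the adjacent isopropyl carbon; the tertiary cation is what reacts next.

tertiary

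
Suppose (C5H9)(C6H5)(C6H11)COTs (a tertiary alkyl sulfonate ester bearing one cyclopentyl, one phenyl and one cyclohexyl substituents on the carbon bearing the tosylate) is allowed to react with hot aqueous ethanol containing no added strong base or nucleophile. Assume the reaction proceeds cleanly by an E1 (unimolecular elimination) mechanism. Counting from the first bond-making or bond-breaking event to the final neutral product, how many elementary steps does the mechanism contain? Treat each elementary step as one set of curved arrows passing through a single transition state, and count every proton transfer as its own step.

Step 1: Rate-determining heterolysis of the C–O bond gives TsO⁻ and a tertiary carbocation.
(No 1,2-shift: no single shift to an adjacent carbon would give a more stable cation.)
Step 2: A weak base (a water (or ethanol) molecule from the solvent) removes a proton from a carbon adjacent to the cationic centre; the electrons of that C–H bond become the new π(C=C) bond, giving the alkene.
Total: 2 elementary steps.

2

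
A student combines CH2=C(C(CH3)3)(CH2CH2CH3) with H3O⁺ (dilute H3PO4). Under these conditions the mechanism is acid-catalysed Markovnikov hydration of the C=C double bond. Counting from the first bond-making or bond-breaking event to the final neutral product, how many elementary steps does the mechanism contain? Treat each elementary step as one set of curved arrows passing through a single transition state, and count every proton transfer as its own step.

Step 1: Protonation of the alkene by H3O⁺: the π bond acts as the nucleophile and picks up H⁺, giving the more stable (Markovnikov) tertiary carbocation. H2O is released.
(No 1,2-shift: no single shift to an adjacent carbon would give a more stable cation.)
Step 2: Nucleophilic capture of the cation by H2O produces the protonated alcohol (an oxonium ion).
Step 3: Deprotonation of the oxonium ion by a water molecule delivers the neutral alcohol and regenerates the acid catalyst.
Total: 3 elementary steps.

3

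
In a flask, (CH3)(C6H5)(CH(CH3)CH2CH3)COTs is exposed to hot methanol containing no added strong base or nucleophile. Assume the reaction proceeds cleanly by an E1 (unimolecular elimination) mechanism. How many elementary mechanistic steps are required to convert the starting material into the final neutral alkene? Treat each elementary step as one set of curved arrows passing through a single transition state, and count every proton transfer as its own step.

2

Step 1: Rate-determining heterolysis of the C–O bond gives TsO⁻ and a tertiary carbocation.
(No 1,2-shift: no single shift to an adjacent carbon would give a more stable cation.)
Step 2: A weak base (a methanol molecule from the solvent) removes a proton from a carbon adjacent to the cationic centre; the electrons of that C–H bond become the new π(C=C) bond, giving the alkene.
Total: 2 elementary steps.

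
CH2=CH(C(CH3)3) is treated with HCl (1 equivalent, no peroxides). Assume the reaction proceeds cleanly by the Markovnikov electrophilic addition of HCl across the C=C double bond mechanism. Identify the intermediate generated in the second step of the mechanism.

Step 1: The π electrons of the C=C bond attack a proton of HCl; Markovnikov addition places the new C–H on the less-substituted alkene carbon, so the positive charge ends up on the more-substituted carbon — a secondary carbocation. The H–Cl bond breaks heterolytically, releasing Cl⁻.
Step 2: Carbocation rearrangement: a 1,2-methyl shift from the adjacent tert-butyl carbon converts the initially-formed secondary cation into the more stable tertiary cation.
After step 2 the species present is a tertiary carbocation.

tertiary carbocation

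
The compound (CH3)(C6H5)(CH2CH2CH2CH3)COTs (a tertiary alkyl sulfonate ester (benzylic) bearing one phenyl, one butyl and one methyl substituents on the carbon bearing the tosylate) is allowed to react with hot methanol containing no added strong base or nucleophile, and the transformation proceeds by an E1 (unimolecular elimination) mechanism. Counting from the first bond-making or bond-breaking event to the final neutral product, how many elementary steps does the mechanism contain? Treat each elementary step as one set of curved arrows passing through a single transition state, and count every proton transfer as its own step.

2

Step 1: Ionisation: the C–O σ-bond cleaves heterolytically; both bonding electrons depart with TsO⁻, leaving a tertiary carbocation at the α-carbon.
(No 1,2-shift: no single shift to an adjacent carbon would give a more stable cation.)
Step 2: A weak base (a methanol molecule from the solvent) removes a proton from a carbon adjacent to the cationic centre; the electrons of that C–H bond become the new π(C=C) bond, giving the alkene.
Total: 2 elementary steps.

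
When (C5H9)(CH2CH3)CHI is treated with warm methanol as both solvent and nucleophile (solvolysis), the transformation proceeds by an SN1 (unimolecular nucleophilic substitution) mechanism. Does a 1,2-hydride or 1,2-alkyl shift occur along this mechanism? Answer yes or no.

yes

The first-formed carbocation is secondary.
The adjacent cyclopentyl carbon already bears 2 other carbon substituents and has a hydrogen to migrate; after a 1,2-hydride shift from that carbon the positive charge sits on a tertiary centre.
Tertiary is more stable than secondary, so the shift occurs.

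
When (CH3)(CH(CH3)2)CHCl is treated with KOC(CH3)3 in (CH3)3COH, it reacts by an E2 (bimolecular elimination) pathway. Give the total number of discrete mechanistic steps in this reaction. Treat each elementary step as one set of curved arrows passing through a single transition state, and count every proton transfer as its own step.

Step 1: Concerted anti-periplanar elimination: (CH3)3CO⁻ abstracts a β-H while Cl⁻ leaves, and the C–H electrons become the new C=C π bond — all in a single transition state.
Total: 1 elementary step.

1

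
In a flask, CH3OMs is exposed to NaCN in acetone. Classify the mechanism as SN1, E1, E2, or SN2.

Conditions: a methyl substrate with a strong nucleophile in the polar aprotic solvent acetone.
These conditions are the textbook signature of the SN2 pathway.
An unhindered substrate with a strong nucleophile in a polar aprotic solvent favours one-step backside displacement.

SN2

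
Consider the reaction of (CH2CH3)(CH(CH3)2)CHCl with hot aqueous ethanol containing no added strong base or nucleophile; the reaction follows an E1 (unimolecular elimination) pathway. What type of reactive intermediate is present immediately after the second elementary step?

tertiary carbocation

Step 1: Ionisation: the C–Cl σ-bond cleaves heterolytically; both bonding electrons depart with Cl⁻, leaving a secondary carbocation at the α-carbon.
Step 2: A hydride (H with its bonding pair) migrates from the adjacent isopropyl carbon to the cationic centre — a 1,2-hydride shift — upgrading the secondary cation to a tertiary one.
After step 2 the species present is a tertiary carbocation.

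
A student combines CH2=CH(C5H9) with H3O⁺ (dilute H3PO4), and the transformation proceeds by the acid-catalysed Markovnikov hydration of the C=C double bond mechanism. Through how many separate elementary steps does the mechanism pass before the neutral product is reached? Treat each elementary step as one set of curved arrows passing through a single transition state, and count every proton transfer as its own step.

Step 1: Protonation of the alkene by H3O⁺: the π bond acts as the nucleophile and picks up H⁺, giving the more stable (Markovnikov) secondary carbocation. H2O is released.
Step 2: Carbocation rearrangement: a 1,2-hydride shift from the adjacent cyclopentyl carbon converts the initially-formed secondary cation into the more stable tertiary cation.
Step 3: Water acts as the nucleophile: an oxygen lone pair bonds to the cationic carbon, giving an oxonium-ion intermediate.
Step 4: Deprotonation of the oxonium ion by a water molecule delivers the neutral alcohol and regenerates the acid catalyst.
Total: 4 elementary steps.

4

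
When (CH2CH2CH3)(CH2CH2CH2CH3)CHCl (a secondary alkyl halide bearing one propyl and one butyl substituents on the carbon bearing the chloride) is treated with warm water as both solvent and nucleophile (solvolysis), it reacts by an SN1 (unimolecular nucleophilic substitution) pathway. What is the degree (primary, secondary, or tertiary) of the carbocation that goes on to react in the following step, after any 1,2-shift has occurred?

secondary

Step 1: Unassisted departure of Cl⁻ (taking the C–Cl bonding pair) generates a secondary carbocation.
No single 1,2-shift to an adjacent carbon would give a more-substituted cation, so no rearrangement occurs.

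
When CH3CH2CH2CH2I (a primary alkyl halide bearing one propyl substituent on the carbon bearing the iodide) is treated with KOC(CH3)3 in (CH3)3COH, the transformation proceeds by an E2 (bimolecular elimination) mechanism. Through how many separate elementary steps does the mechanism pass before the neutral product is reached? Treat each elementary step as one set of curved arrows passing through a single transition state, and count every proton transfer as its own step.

Step 1: The strong base (CH3)3CO⁻ removes a β-hydrogen; in the same concerted event the electrons of the breaking C–H bond form the new π(C=C) bond and the C–I σ-bond breaks, expelling I⁻. Anti-periplanar geometry; one transition state.
Total: 1 elementary step.

1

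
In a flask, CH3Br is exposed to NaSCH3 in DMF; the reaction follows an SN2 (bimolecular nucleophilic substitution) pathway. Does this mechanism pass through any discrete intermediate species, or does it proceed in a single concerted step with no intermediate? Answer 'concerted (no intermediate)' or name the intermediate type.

concerted (no intermediate)

The methanethiolate nucleophile donates a lone pair from S to the α-carbon in a backside attack; simultaneously the C–Br σ-bond breaks and both of its electrons leave with Br⁻. One concerted step with inversion of configuration.
All bond changes occur in one transition state; no discrete intermediate is formed.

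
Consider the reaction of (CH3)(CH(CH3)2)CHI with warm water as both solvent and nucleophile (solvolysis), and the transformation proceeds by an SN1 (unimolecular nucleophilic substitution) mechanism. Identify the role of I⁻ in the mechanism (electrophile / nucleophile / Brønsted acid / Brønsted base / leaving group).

Step 1: Rate-determining heterolysis of the C–I bond gives I⁻ and a secondary carbocation.
I⁻ departs with both electrons of the breaking σ-bond — that is the definition of a leaving group.

leaving group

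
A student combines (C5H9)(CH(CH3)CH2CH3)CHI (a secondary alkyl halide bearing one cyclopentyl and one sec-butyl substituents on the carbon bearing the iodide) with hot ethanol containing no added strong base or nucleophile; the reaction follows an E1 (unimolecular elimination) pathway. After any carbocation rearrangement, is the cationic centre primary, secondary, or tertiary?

Step 1: Ionisation: the C–I σ-bond cleaves heterolytically; both bonding electrons depart with I⁻, leaving a secondary carbocation at the α-carbon.
Step 2: Carbocation rearrangement: a 1,2-hydride shift from the adjacent cyclopentyl carbon converts the initially-formed secondary cation into the more stable tertiary cation.
The cation rearranges from secondary to tertiary via a 1,2-hydride shift from the adjacent cyclopentyl carbon; the tertiary cation is what reacts next.

tertiary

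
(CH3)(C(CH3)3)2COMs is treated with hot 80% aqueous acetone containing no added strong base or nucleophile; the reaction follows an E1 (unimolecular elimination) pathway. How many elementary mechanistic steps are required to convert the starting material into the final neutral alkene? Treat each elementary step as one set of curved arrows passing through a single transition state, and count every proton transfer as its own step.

Step 1: Unassisted departure of MsO⁻ (taking the C–O bonding pair) generates a tertiary carbocation.
(No 1,2-shift: no single shift to an adjacent carbon would give a more stable cation.)
Step 2: Loss of a β-proton to a water molecule of the solvent: the C–H bonding pair collapses toward the cationic carbon to form the C=C π bond, yielding the alkene.
Total: 2 elementary steps.

2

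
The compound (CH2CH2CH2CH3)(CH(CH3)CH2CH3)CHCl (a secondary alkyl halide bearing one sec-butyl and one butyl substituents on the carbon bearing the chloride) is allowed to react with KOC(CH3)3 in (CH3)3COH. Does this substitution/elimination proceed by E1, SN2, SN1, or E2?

Conditions: a strong/bulky base with a secondary substrate bearing a β-hydrogen.
These conditions are the textbook signature of the E2 pathway.
A strong (often hindered) base removes a β-H in concert with loss of the leaving group — bimolecular elimination.

E2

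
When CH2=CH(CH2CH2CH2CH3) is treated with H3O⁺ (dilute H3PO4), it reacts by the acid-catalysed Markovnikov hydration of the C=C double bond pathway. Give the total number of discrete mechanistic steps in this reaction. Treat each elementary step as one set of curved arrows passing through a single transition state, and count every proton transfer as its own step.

3

Step 1: Electrophilic addition begins with the π(C=C) electrons forming a bond to the proton of H3O⁺. Following Markovnikov's rule, the resulting cation is secondary. H2O is released.
(No 1,2-shift: no single shift to an adjacent carbon would give a more stable cation.)
Step 2: Nucleophilic capture of the cation by H2O produces the protonated alcohol (an oxonium ion).
Step 3: Deprotonation of the oxonium ion by a water molecule delivers the neutral alcohol and regenerates the acid catalyst.
Total: 3 elementary steps.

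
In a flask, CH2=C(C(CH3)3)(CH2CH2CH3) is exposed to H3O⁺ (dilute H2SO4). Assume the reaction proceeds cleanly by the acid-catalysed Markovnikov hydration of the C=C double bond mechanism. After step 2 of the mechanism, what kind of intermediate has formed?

Step 1: Electrophilic addition begins with the π(C=C) electrons forming a bond to the proton of H3O⁺. Following Markovnikov's rule, the resulting cation is tertiary. H2O is released.
Step 2: Nucleophilic capture of the cation by H2O produces the protonated alcohol (an oxonium ion).
After step 2 the species present is an oxonium ion.

oxonium ion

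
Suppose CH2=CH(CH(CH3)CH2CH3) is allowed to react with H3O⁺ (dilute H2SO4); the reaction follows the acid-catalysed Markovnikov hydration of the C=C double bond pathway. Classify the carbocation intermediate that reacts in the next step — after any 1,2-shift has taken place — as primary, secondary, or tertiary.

tertiary

Step 1: The π electrons of the C=C bond attack a proton of H3O⁺; Markovnikov addition places the new C–H on the less-substituted alkene carbon, so the positive charge ends up on the more-substituted carbon — a secondary carbocation. H2O is released.
Step 2: Carbocation rearrangement: a 1,2-hydride shift from the adjacent sec-butyl carbon converts the initially-formed secondary cation into the more stable tertiary cation.
The cation rearranges from secondary to tertiary via a 1,2-hydride shift from the adjacent sec-butyl carbon; the tertiary cation is what reacts next.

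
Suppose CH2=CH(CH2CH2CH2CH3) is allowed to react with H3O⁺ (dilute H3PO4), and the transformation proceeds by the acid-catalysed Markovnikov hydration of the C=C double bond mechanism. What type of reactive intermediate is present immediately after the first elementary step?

secondary carbocation

Step 1: Protonation of the alkene by H3O⁺: the π bond acts as the nucleophile and picks up H⁺, giving the more stable (Markovnikov) secondary carbocation. H2O is released.
After step 1 the species present is a secondary carbocation.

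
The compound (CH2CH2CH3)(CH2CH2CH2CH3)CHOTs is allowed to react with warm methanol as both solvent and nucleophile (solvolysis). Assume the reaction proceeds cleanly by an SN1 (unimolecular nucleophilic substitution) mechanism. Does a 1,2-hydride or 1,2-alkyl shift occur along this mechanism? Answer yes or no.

The first-formed carbocation is secondary.
No single 1,2-shift to an adjacent carbon would produce a more-substituted cation than the one already present, so no rearrangement occurs.

no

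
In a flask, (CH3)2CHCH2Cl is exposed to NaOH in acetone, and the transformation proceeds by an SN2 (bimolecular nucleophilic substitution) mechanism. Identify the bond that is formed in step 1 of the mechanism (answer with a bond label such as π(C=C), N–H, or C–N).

Step 1: OH⁻ attacks the back face of the α-carbon while Cl⁻ departs with the C–Cl bonding pair — a single concerted displacement through a pentacoordinate transition state.
The bond formed in this step is the C–O bond.

C–O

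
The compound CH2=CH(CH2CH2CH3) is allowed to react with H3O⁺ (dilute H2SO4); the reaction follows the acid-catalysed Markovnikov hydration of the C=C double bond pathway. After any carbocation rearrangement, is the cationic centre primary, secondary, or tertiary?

secondary

Step 1: Protonation of the alkene by H3O⁺: the π bond acts as the nucleophile and picks up H⁺, giving the more stable (Markovnikov) secondary carbocation. H2O is released.
No single 1,2-shift to an adjacent carbon would give a more-substituted cation, so no rearrangement occurs.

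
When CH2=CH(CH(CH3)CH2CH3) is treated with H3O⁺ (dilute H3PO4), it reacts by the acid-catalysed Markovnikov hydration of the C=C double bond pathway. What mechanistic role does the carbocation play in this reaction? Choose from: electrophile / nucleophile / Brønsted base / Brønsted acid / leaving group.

Step 3: Nucleophilic capture of the cation by H2O produces the protonated alcohol (an oxonium ion).
The carbocation accepts an electron pair into an empty or π* orbital — it is the electrophile.

electrophile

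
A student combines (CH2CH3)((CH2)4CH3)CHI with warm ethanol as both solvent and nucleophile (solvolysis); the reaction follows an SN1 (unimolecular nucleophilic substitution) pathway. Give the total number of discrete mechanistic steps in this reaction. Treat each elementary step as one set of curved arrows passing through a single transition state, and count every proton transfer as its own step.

3

Step 1: Unassisted departure of I⁻ (taking the C–I bonding pair) generates a secondary carbocation.
(No 1,2-shift: no single shift to an adjacent carbon would give a more stable cation.)
Step 2: A lone pair on the oxygen of CH3CH2OH attacks the carbocation, forming a new C–O σ-bond and an oxonium ion.
Step 3: Proton transfer from the O–H of the oxonium ion to a solvent molecule delivers the neutral ether.
Total: 3 elementary steps.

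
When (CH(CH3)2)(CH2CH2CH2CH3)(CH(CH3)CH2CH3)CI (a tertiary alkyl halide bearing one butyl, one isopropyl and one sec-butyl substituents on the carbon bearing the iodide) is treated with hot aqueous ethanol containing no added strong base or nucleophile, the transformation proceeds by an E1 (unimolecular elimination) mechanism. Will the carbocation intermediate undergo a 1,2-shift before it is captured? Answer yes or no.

The first-formed carbocation is tertiary.
No single 1,2-shift to an adjacent carbon would produce a more-substituted cation than the one already present, so no rearrangement occurs.

no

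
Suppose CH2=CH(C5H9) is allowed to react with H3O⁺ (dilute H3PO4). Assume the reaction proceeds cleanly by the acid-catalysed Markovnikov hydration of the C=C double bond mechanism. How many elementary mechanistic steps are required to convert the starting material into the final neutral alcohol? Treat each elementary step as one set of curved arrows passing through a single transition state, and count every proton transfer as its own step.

4

Step 1: The π electrons of the C=C bond attack a proton of H3O⁺; Markovnikov addition places the new C–H on the less-substituted alkene carbon, so the positive charge ends up on the more-substituted carbon — a secondary carbocation. H2O is released.
Step 2: Carbocation rearrangement: a 1,2-hydride shift from the adjacent cyclopentyl carbon converts the initially-formed secondary cation into the more stable tertiary cation.
Step 3: A lone pair on the oxygen of H2O attacks the carbocation, forming a C–O bond and an oxonium ion (a protonated alcohol).
Step 4: Proton transfer from the O–H of the oxonium ion to H2O completes the catalytic cycle and yields the alcohol.
Total: 4 elementary steps.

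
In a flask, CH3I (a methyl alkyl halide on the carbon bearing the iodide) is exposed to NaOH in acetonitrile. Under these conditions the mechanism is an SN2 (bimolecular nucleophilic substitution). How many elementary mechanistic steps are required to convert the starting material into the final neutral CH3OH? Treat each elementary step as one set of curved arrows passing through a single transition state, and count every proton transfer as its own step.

Step 1: OH⁻ attacks the back face of the α-carbon while I⁻ departs with the C–I bonding pair — a single concerted displacement through a pentacoordinate transition state.
Total: 1 elementary step.

1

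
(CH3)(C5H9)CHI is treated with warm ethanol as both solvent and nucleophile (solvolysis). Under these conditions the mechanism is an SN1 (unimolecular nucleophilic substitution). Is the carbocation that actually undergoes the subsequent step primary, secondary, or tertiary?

Step 1: Unassisted departure of I⁻ (taking the C–I bonding pair) generates a secondary carbocation.
Step 2: A 1,2-hydride shift from the adjacent cyclopentyl carbon moves the positive charge from the secondary centre to an adjacent carbon, generating a more stable tertiary carbocation.
The cation rearranges from secondary to tertiary via a 1,2-hydride shift from the adjacent cyclopentyl carbon; the tertiary cation is what reacts next.

tertiary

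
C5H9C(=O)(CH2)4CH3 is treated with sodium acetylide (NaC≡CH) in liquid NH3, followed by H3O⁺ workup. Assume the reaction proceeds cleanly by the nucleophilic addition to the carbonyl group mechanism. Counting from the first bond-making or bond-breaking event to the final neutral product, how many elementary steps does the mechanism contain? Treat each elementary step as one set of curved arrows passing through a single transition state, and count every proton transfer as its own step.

Step 1: Nucleophilic addition: HC≡C⁻ adds to the carbonyl carbon, pushing the π(C=O) electron pair onto oxygen and giving a tetrahedral alkoxide.
Step 2: On H3O⁺ workup the alkoxide oxygen is protonated, giving a propargyl alcohol.
Total: 2 elementary steps.

2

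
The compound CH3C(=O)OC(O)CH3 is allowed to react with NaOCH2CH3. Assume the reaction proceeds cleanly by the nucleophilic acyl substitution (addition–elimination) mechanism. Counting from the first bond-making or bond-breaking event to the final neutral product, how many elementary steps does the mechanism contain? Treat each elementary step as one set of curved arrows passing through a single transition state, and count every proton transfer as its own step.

Step 1: Nucleophilic addition of CH3CH2O⁻ to the acyl carbon breaks the π(C=O) bond and yields a tetrahedral, anionic intermediate.
Step 2: Elimination step: re-formation of the carbonyl π bond drives out CH3CO2⁻, giving the new acyl compound.
Total: 2 elementary steps.

2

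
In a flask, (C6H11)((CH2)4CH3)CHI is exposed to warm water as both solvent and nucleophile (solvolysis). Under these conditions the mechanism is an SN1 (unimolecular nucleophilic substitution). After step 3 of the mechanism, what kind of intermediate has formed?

oxonium ion

Step 1: Rate-determining heterolysis of the C–I bond gives I⁻ and a secondary carbocation.
Step 2: Carbocation rearrangement: a 1,2-hydride shift from the adjacent cyclohexyl carbon converts the initially-formed secondary cation into the more stable tertiary cation.
Step 3: A lone pair on the oxygen of H2O attacks the carbocation, forming a new C–O σ-bond and an oxonium ion.
After step 3 the species present is an oxonium ion.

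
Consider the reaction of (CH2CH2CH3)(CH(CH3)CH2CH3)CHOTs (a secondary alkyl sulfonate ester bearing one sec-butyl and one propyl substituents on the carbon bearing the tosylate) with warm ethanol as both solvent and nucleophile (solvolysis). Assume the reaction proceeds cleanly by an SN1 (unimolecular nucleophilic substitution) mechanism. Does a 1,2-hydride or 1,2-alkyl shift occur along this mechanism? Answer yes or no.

yes

The first-formed carbocation is secondary.
The adjacent sec-butyl carbon already bears 2 other carbon substituents and has a hydrogen to migrate; after a 1,2-hydride shift from that carbon the positive charge sits on a tertiary centre.
Tertiary is more stable than secondary, so the shift occurs.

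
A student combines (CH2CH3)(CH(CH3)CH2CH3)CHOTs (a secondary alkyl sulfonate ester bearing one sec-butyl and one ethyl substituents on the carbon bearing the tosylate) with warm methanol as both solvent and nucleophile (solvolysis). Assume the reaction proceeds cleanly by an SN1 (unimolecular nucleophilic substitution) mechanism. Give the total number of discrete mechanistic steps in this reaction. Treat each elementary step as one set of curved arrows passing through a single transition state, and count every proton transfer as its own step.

Step 1: Rate-determining heterolysis of the C–O bond gives TsO⁻ and a secondary carbocation.
Step 2: A 1,2-hydride shift from the adjacent sec-butyl carbon moves the positive charge from the secondary centre to an adjacent carbon, generating a more stable tertiary carbocation.
Step 3: A lone pair on the oxygen of CH3OH attacks the carbocation, forming a new C–O σ-bond and an oxonium ion.
Step 4: Proton transfer from the O–H of the oxonium ion to a solvent molecule delivers the neutral ether.
Total: 4 elementary steps.

4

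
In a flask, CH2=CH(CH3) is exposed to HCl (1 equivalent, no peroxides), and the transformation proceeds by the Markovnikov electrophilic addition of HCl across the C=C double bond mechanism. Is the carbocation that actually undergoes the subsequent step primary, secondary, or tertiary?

secondary

Step 1: Electrophilic addition begins with the π(C=C) electrons forming a bond to the proton of HCl. Following Markovnikov's rule, the resulting cation is secondary. The H–Cl bond breaks heterolytically, releasing Cl⁻.
No single 1,2-shift to an adjacent carbon would give a more-substituted cation, so no rearrangement occurs.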